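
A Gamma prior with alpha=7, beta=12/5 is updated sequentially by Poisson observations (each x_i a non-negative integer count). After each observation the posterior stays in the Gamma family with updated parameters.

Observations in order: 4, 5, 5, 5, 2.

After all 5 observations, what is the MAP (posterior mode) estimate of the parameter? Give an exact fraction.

obs 1: x=4 → posterior Gamma(11, 17/5)
obs 2: x=5 → posterior Gamma(16, 22/5)
obs 3: x=5 → posterior Gamma(21, 27/5)
obs 4: x=5 → posterior Gamma(26, 32/5)
obs 5: x=2 → posterior Gamma(28, 37/5)

135/37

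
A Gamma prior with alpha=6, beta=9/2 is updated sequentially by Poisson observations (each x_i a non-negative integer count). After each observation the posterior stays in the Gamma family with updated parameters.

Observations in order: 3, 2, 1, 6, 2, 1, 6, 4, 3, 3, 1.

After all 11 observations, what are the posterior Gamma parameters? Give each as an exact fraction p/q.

alpha=38, beta=31/2

obs 1: x=3 → posterior Gamma(9, 11/2)
obs 2: x=2 → posterior Gamma(11, 13/2)
obs 3: x=1 → posterior Gamma(12, 15/2)
obs 4: x=6 → posterior Gamma(18, 17/2)
obs 5: x=2 → posterior Gamma(20, 19/2)
obs 6: x=1 → posterior Gamma(21, 21/2)
obs 7: x=6 → posterior Gamma(27, 23/2)
obs 8: x=4 → posterior Gamma(31, 25/2)
obs 9: x=3 → posterior Gamma(34, 27/2)
obs 10: x=3 → posterior Gamma(37, 29/2)
obs 11: x=1 → posterior Gamma(38, 31/2)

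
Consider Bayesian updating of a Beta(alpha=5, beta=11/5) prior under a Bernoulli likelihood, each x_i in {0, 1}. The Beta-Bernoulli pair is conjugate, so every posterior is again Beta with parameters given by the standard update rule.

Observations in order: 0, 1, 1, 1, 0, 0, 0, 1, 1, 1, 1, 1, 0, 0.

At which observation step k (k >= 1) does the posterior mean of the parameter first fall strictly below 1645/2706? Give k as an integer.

k = 6

obs 1: x=0 → posterior Beta(5, 16/5)
obs 2: x=1 → posterior Beta(6, 16/5)
obs 3: x=1 → posterior Beta(7, 16/5)
obs 4: x=1 → posterior Beta(8, 16/5)
obs 5: x=0 → posterior Beta(8, 21/5)
obs 6: x=0 → posterior Beta(8, 26/5)
obs 7: x=0 → posterior Beta(8, 31/5)
obs 8: x=1 → posterior Beta(9, 31/5)
obs 9: x=1 → posterior Beta(10, 31/5)
obs 10: x=1 → posterior Beta(11, 31/5)
obs 11: x=1 → posterior Beta(12, 31/5)
obs 12: x=1 → posterior Beta(13, 31/5)
obs 13: x=0 → posterior Beta(13, 36/5)
obs 14: x=0 → posterior Beta(13, 41/5)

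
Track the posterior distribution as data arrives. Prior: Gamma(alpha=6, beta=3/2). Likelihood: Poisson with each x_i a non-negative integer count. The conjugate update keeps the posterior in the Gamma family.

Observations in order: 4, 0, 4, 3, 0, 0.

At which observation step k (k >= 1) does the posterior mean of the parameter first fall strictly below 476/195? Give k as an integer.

obs 1: x=4 → posterior Gamma(10, 5/2)
obs 2: x=0 → posterior Gamma(10, 7/2)
obs 3: x=4 → posterior Gamma(14, 9/2)
obs 4: x=3 → posterior Gamma(17, 11/2)
obs 5: x=0 → posterior Gamma(17, 13/2)
obs 6: x=0 → posterior Gamma(17, 15/2)

k = 6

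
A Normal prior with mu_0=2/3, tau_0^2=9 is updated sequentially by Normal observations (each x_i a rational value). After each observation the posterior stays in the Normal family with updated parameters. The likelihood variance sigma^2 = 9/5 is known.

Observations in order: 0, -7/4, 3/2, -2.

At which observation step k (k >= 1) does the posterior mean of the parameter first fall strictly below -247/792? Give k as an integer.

k = 2

obs 1: x=0 → posterior Normal(1/9, 3/2)
obs 2: x=-7/4 → posterior Normal(-97/132, 9/11)
obs 3: x=3/2 → posterior Normal(-7/192, 9/16)
obs 4: x=-2 → posterior Normal(-127/252, 3/7)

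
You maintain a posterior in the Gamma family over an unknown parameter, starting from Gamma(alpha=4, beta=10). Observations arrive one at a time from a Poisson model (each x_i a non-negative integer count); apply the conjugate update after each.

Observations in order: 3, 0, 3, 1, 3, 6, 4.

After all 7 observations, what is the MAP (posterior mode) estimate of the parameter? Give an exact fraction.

23/17

obs 1: x=3 → posterior Gamma(7, 11)
obs 2: x=0 → posterior Gamma(7, 12)
obs 3: x=3 → posterior Gamma(10, 13)
obs 4: x=1 → posterior Gamma(11, 14)
obs 5: x=3 → posterior Gamma(14, 15)
obs 6: x=6 → posterior Gamma(20, 16)
obs 7: x=4 → posterior Gamma(24, 17)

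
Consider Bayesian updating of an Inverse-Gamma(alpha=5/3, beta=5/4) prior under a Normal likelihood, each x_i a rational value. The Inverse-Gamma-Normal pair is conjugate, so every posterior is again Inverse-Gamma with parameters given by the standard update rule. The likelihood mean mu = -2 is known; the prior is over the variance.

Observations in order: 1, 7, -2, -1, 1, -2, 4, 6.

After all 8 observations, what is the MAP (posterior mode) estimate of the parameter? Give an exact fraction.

243/16

obs 1: x=1 → posterior Inverse-Gamma(13/6, 23/4)
obs 2: x=7 → posterior Inverse-Gamma(8/3, 185/4)
obs 3: x=-2 → posterior Inverse-Gamma(19/6, 185/4)
obs 4: x=-1 → posterior Inverse-Gamma(11/3, 187/4)
obs 5: x=1 → posterior Inverse-Gamma(25/6, 205/4)
obs 6: x=-2 → posterior Inverse-Gamma(14/3, 205/4)
obs 7: x=4 → posterior Inverse-Gamma(31/6, 277/4)
obs 8: x=6 → posterior Inverse-Gamma(17/3, 405/4)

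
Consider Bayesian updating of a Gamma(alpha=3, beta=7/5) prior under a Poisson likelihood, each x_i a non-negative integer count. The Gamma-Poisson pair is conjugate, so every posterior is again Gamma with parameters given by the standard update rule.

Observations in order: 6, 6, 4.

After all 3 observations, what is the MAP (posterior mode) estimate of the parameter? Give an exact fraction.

45/11

obs 1: x=6 → posterior Gamma(9, 12/5)
obs 2: x=6 → posterior Gamma(15, 17/5)
obs 3: x=4 → posterior Gamma(19, 22/5)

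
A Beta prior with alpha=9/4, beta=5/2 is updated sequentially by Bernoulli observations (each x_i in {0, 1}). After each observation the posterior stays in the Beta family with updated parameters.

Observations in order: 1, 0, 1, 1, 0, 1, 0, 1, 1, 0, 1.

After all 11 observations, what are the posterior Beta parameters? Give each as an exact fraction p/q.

alpha=37/4, beta=13/2

obs 1: x=1 → posterior Beta(13/4, 5/2)
obs 2: x=0 → posterior Beta(13/4, 7/2)
obs 3: x=1 → posterior Beta(17/4, 7/2)
obs 4: x=1 → posterior Beta(21/4, 7/2)
obs 5: x=0 → posterior Beta(21/4, 9/2)
obs 6: x=1 → posterior Beta(25/4, 9/2)
obs 7: x=0 → posterior Beta(25/4, 11/2)
obs 8: x=1 → posterior Beta(29/4, 11/2)
obs 9: x=1 → posterior Beta(33/4, 11/2)
obs 10: x=0 → posterior Beta(33/4, 13/2)
obs 11: x=1 → posterior Beta(37/4, 13/2)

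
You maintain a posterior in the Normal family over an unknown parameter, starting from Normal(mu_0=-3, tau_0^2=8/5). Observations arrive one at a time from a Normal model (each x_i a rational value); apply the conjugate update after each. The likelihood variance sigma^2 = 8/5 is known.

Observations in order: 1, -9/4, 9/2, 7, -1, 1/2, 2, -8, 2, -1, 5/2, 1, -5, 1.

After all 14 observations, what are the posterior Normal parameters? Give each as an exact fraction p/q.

obs 1: x=1 → posterior Normal(-1, 4/5)
obs 2: x=-9/4 → posterior Normal(-17/12, 8/15)
obs 3: x=9/2 → posterior Normal(1/16, 2/5)
obs 4: x=7 → posterior Normal(29/20, 8/25)
obs 5: x=-1 → posterior Normal(25/24, 4/15)
obs 6: x=1/2 → posterior Normal(27/28, 8/35)
obs 7: x=2 → posterior Normal(35/32, 1/5)
obs 8: x=-8 → posterior Normal(1/12, 8/45)
obs 9: x=2 → posterior Normal(11/40, 4/25)
obs 10: x=-1 → posterior Normal(7/44, 8/55)
obs 11: x=5/2 → posterior Normal(17/48, 2/15)
obs 12: x=1 → posterior Normal(21/52, 8/65)
obs 13: x=-5 → posterior Normal(1/56, 4/35)
obs 14: x=1 → posterior Normal(1/12, 8/75)

mu_0=1/12, tau_0^2=8/75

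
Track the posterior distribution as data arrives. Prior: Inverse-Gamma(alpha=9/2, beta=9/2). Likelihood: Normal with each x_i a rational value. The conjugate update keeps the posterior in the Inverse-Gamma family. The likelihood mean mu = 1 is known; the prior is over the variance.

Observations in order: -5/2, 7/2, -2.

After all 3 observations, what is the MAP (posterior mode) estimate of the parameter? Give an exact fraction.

obs 1: x=-5/2 → posterior Inverse-Gamma(5, 85/8)
obs 2: x=7/2 → posterior Inverse-Gamma(11/2, 55/4)
obs 3: x=-2 → posterior Inverse-Gamma(6, 73/4)

73/28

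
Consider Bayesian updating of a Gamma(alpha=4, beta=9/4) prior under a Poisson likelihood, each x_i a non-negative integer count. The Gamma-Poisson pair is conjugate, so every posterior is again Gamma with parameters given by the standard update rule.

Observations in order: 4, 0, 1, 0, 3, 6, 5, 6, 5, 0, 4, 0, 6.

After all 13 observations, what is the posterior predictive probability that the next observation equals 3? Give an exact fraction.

obs 1: x=4 → posterior Gamma(8, 13/4)
obs 2: x=0 → posterior Gamma(8, 17/4)
obs 3: x=1 → posterior Gamma(9, 21/4)
obs 4: x=0 → posterior Gamma(9, 25/4)
obs 5: x=3 → posterior Gamma(12, 29/4)
obs 6: x=6 → posterior Gamma(18, 33/4)
obs 7: x=5 → posterior Gamma(23, 37/4)
obs 8: x=6 → posterior Gamma(29, 41/4)
obs 9: x=5 → posterior Gamma(34, 45/4)
obs 10: x=0 → posterior Gamma(34, 49/4)
obs 11: x=4 → posterior Gamma(38, 53/4)
obs 12: x=0 → posterior Gamma(38, 57/4)
obs 13: x=6 → posterior Gamma(44, 61/4)

696617662552642433702436997890887313867924503481058394001445211003357408177415915264/3220755505785069611870344061704337365725873246411156998192382161505520343780517578125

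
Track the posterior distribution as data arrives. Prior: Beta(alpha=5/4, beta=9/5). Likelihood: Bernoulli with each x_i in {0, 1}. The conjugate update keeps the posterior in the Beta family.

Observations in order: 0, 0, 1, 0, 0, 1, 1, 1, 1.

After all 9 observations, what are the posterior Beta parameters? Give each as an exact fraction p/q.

alpha=25/4, beta=29/5

obs 1: x=0 → posterior Beta(5/4, 14/5)
obs 2: x=0 → posterior Beta(5/4, 19/5)
obs 3: x=1 → posterior Beta(9/4, 19/5)
obs 4: x=0 → posterior Beta(9/4, 24/5)
obs 5: x=0 → posterior Beta(9/4, 29/5)
obs 6: x=1 → posterior Beta(13/4, 29/5)
obs 7: x=1 → posterior Beta(17/4, 29/5)
obs 8: x=1 → posterior Beta(21/4, 29/5)
obs 9: x=1 → posterior Beta(25/4, 29/5)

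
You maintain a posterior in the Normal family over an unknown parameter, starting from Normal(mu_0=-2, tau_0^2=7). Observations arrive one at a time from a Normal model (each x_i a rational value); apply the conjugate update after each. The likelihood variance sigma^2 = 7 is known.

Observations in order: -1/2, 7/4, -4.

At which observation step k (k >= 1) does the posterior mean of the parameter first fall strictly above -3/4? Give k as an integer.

obs 1: x=-1/2 → posterior Normal(-5/4, 7/2)
obs 2: x=7/4 → posterior Normal(-1/4, 7/3)
obs 3: x=-4 → posterior Normal(-19/16, 7/4)

k = 2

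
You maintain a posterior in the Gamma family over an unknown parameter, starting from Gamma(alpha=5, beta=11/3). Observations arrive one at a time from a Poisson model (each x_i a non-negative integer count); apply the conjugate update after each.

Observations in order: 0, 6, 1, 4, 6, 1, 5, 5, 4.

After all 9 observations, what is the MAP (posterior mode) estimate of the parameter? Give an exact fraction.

obs 1: x=0 → posterior Gamma(5, 14/3)
obs 2: x=6 → posterior Gamma(11, 17/3)
obs 3: x=1 → posterior Gamma(12, 20/3)
obs 4: x=4 → posterior Gamma(16, 23/3)
obs 5: x=6 → posterior Gamma(22, 26/3)
obs 6: x=1 → posterior Gamma(23, 29/3)
obs 7: x=5 → posterior Gamma(28, 32/3)
obs 8: x=5 → posterior Gamma(33, 35/3)
obs 9: x=4 → posterior Gamma(37, 38/3)

54/19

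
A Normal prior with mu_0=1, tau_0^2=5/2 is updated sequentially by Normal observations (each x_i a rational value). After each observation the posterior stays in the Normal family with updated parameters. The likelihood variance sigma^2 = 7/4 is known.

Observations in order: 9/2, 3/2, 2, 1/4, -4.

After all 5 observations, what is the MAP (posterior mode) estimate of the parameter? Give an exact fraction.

33/38

obs 1: x=9/2 → posterior Normal(52/17, 35/34)
obs 2: x=3/2 → posterior Normal(67/27, 35/54)
obs 3: x=2 → posterior Normal(87/37, 35/74)
obs 4: x=1/4 → posterior Normal(179/94, 35/94)
obs 5: x=-4 → posterior Normal(33/38, 35/114)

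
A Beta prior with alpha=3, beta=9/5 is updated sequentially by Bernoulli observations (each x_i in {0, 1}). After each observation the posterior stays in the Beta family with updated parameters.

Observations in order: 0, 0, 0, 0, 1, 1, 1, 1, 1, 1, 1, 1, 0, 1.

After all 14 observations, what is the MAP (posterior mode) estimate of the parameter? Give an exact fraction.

obs 1: x=0 → posterior Beta(3, 14/5)
obs 2: x=0 → posterior Beta(3, 19/5)
obs 3: x=0 → posterior Beta(3, 24/5)
obs 4: x=0 → posterior Beta(3, 29/5)
obs 5: x=1 → posterior Beta(4, 29/5)
obs 6: x=1 → posterior Beta(5, 29/5)
obs 7: x=1 → posterior Beta(6, 29/5)
obs 8: x=1 → posterior Beta(7, 29/5)
obs 9: x=1 → posterior Beta(8, 29/5)
obs 10: x=1 → posterior Beta(9, 29/5)
obs 11: x=1 → posterior Beta(10, 29/5)
obs 12: x=1 → posterior Beta(11, 29/5)
obs 13: x=0 → posterior Beta(11, 34/5)
obs 14: x=1 → posterior Beta(12, 34/5)

55/84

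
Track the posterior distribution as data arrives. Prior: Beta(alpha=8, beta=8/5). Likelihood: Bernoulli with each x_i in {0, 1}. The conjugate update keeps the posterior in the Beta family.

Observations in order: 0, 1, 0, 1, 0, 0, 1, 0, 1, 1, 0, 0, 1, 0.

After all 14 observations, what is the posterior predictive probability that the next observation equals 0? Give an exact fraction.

obs 1: x=0 → posterior Beta(8, 13/5)
obs 2: x=1 → posterior Beta(9, 13/5)
obs 3: x=0 → posterior Beta(9, 18/5)
obs 4: x=1 → posterior Beta(10, 18/5)
obs 5: x=0 → posterior Beta(10, 23/5)
obs 6: x=0 → posterior Beta(10, 28/5)
obs 7: x=1 → posterior Beta(11, 28/5)
obs 8: x=0 → posterior Beta(11, 33/5)
obs 9: x=1 → posterior Beta(12, 33/5)
obs 10: x=1 → posterior Beta(13, 33/5)
obs 11: x=0 → posterior Beta(13, 38/5)
obs 12: x=0 → posterior Beta(13, 43/5)
obs 13: x=1 → posterior Beta(14, 43/5)
obs 14: x=0 → posterior Beta(14, 48/5)

24/59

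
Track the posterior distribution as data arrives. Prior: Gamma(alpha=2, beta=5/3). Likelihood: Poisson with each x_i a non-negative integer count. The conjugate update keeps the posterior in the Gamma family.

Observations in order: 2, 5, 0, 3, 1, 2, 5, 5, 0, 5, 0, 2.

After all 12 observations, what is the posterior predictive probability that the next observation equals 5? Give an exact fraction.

obs 1: x=2 → posterior Gamma(4, 8/3)
obs 2: x=5 → posterior Gamma(9, 11/3)
obs 3: x=0 → posterior Gamma(9, 14/3)
obs 4: x=3 → posterior Gamma(12, 17/3)
obs 5: x=1 → posterior Gamma(13, 20/3)
obs 6: x=2 → posterior Gamma(15, 23/3)
obs 7: x=5 → posterior Gamma(20, 26/3)
obs 8: x=5 → posterior Gamma(25, 29/3)
obs 9: x=0 → posterior Gamma(25, 32/3)
obs 10: x=5 → posterior Gamma(30, 35/3)
obs 11: x=0 → posterior Gamma(30, 38/3)
obs 12: x=2 → posterior Gamma(32, 41/3)

1057984145173541262006365945462170245835476076156878484893/18247625805510678545427866833286872965747120572653509804032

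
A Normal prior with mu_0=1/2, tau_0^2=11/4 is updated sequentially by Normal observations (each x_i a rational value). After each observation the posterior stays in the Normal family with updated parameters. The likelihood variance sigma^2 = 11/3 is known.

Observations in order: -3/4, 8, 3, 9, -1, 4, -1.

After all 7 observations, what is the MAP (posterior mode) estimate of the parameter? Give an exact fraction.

obs 1: x=-3/4 → posterior Normal(-1/28, 11/7)
obs 2: x=8 → posterior Normal(19/8, 11/10)
obs 3: x=3 → posterior Normal(131/52, 11/13)
obs 4: x=9 → posterior Normal(239/64, 11/16)
obs 5: x=-1 → posterior Normal(227/76, 11/19)
obs 6: x=4 → posterior Normal(25/8, 1/2)
obs 7: x=-1 → posterior Normal(263/100, 11/25)

263/100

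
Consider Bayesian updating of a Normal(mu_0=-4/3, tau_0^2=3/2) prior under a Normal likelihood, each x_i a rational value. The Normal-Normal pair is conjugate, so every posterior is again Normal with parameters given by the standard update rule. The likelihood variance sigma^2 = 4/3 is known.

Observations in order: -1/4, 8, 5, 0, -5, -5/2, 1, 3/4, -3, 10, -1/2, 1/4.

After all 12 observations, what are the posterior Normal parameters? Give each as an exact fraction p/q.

mu_0=1357/1392, tau_0^2=3/29

obs 1: x=-1/4 → posterior Normal(-155/204, 12/17)
obs 2: x=8 → posterior Normal(709/312, 6/13)
obs 3: x=5 → posterior Normal(1249/420, 12/35)
obs 4: x=0 → posterior Normal(1249/528, 3/11)
obs 5: x=-5 → posterior Normal(709/636, 12/53)
obs 6: x=-5/2 → posterior Normal(439/744, 6/31)
obs 7: x=1 → posterior Normal(547/852, 12/71)
obs 8: x=3/4 → posterior Normal(157/240, 3/20)
obs 9: x=-3 → posterior Normal(76/267, 12/89)
obs 10: x=10 → posterior Normal(173/147, 6/49)
obs 11: x=-1/2 → posterior Normal(665/642, 12/107)
obs 12: x=1/4 → posterior Normal(1357/1392, 3/29)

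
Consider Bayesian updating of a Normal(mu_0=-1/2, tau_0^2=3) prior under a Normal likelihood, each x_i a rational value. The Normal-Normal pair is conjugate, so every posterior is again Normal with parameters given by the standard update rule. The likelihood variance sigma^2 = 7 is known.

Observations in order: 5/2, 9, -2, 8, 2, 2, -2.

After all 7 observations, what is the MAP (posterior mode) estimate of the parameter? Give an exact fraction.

55/28

obs 1: x=5/2 → posterior Normal(2/5, 21/10)
obs 2: x=9 → posterior Normal(31/13, 21/13)
obs 3: x=-2 → posterior Normal(25/16, 21/16)
obs 4: x=8 → posterior Normal(49/19, 21/19)
obs 5: x=2 → posterior Normal(5/2, 21/22)
obs 6: x=2 → posterior Normal(61/25, 21/25)
obs 7: x=-2 → posterior Normal(55/28, 3/4)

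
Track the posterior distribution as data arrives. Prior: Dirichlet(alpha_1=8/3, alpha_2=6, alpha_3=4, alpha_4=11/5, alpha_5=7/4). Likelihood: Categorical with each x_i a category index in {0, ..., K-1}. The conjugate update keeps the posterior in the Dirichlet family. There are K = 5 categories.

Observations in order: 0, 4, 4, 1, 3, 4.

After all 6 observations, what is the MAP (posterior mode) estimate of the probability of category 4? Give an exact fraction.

225/1057

obs 1: x=0 → posterior Dirichlet(11/3, 6, 4, 11/5, 7/4)
obs 2: x=4 → posterior Dirichlet(11/3, 6, 4, 11/5, 11/4)
obs 3: x=4 → posterior Dirichlet(11/3, 6, 4, 11/5, 15/4)
obs 4: x=1 → posterior Dirichlet(11/3, 7, 4, 11/5, 15/4)
obs 5: x=3 → posterior Dirichlet(11/3, 7, 4, 16/5, 15/4)
obs 6: x=4 → posterior Dirichlet(11/3, 7, 4, 16/5, 19/4)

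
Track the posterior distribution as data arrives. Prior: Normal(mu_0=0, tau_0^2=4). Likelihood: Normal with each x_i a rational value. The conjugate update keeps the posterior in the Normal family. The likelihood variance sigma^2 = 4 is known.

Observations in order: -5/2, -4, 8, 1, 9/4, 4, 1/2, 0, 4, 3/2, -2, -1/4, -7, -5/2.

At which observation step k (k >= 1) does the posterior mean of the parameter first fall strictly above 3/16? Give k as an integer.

obs 1: x=-5/2 → posterior Normal(-5/4, 2)
obs 2: x=-4 → posterior Normal(-13/6, 4/3)
obs 3: x=8 → posterior Normal(3/8, 1)
obs 4: x=1 → posterior Normal(1/2, 4/5)
obs 5: x=9/4 → posterior Normal(19/24, 2/3)
obs 6: x=4 → posterior Normal(5/4, 4/7)
obs 7: x=1/2 → posterior Normal(37/32, 1/2)
obs 8: x=0 → posterior Normal(37/36, 4/9)
obs 9: x=4 → posterior Normal(53/40, 2/5)
obs 10: x=3/2 → posterior Normal(59/44, 4/11)
obs 11: x=-2 → posterior Normal(17/16, 1/3)
obs 12: x=-1/4 → posterior Normal(25/26, 4/13)
obs 13: x=-7 → posterior Normal(11/28, 2/7)
obs 14: x=-5/2 → posterior Normal(1/5, 4/15)

k = 3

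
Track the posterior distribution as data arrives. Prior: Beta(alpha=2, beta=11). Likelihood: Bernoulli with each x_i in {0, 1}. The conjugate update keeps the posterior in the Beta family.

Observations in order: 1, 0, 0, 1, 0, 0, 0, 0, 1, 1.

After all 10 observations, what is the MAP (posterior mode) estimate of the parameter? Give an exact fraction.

5/21

obs 1: x=1 → posterior Beta(3, 11)
obs 2: x=0 → posterior Beta(3, 12)
obs 3: x=0 → posterior Beta(3, 13)
obs 4: x=1 → posterior Beta(4, 13)
obs 5: x=0 → posterior Beta(4, 14)
obs 6: x=0 → posterior Beta(4, 15)
obs 7: x=0 → posterior Beta(4, 16)
obs 8: x=0 → posterior Beta(4, 17)
obs 9: x=1 → posterior Beta(5, 17)
obs 10: x=1 → posterior Beta(6, 17)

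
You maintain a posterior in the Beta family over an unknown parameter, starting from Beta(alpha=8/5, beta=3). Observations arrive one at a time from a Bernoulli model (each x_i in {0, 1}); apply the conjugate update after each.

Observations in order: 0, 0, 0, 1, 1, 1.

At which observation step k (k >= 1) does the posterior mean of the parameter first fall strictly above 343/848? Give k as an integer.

k = 6

obs 1: x=0 → posterior Beta(8/5, 4)
obs 2: x=0 → posterior Beta(8/5, 5)
obs 3: x=0 → posterior Beta(8/5, 6)
obs 4: x=1 → posterior Beta(13/5, 6)
obs 5: x=1 → posterior Beta(18/5, 6)
obs 6: x=1 → posterior Beta(23/5, 6)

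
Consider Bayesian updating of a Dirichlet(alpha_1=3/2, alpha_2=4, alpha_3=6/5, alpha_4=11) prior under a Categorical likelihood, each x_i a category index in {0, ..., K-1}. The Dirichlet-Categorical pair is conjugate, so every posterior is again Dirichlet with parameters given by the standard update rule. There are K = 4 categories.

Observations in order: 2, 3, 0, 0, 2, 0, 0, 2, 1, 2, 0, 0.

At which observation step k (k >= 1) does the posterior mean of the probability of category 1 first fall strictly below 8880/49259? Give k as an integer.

k = 5

obs 1: x=2 → posterior Dirichlet(3/2, 4, 11/5, 11)
obs 2: x=3 → posterior Dirichlet(3/2, 4, 11/5, 12)
obs 3: x=0 → posterior Dirichlet(5/2, 4, 11/5, 12)
obs 4: x=0 → posterior Dirichlet(7/2, 4, 11/5, 12)
obs 5: x=2 → posterior Dirichlet(7/2, 4, 16/5, 12)
obs 6: x=0 → posterior Dirichlet(9/2, 4, 16/5, 12)
obs 7: x=0 → posterior Dirichlet(11/2, 4, 16/5, 12)
obs 8: x=2 → posterior Dirichlet(11/2, 4, 21/5, 12)
obs 9: x=1 → posterior Dirichlet(11/2, 5, 21/5, 12)
obs 10: x=2 → posterior Dirichlet(11/2, 5, 26/5, 12)
obs 11: x=0 → posterior Dirichlet(13/2, 5, 26/5, 12)
obs 12: x=0 → posterior Dirichlet(15/2, 5, 26/5, 12)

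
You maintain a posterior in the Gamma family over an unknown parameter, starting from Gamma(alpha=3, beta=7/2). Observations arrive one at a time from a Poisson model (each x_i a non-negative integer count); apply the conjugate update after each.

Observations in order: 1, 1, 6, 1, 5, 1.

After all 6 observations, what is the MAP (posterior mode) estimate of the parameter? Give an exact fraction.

obs 1: x=1 → posterior Gamma(4, 9/2)
obs 2: x=1 → posterior Gamma(5, 11/2)
obs 3: x=6 → posterior Gamma(11, 13/2)
obs 4: x=1 → posterior Gamma(12, 15/2)
obs 5: x=5 → posterior Gamma(17, 17/2)
obs 6: x=1 → posterior Gamma(18, 19/2)

34/19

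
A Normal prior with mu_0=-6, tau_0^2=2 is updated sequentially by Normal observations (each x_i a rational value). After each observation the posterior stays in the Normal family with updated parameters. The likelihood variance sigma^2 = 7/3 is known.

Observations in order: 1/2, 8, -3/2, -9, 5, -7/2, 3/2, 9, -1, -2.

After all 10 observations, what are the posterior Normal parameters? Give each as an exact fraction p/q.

obs 1: x=1/2 → posterior Normal(-3, 14/13)
obs 2: x=8 → posterior Normal(9/19, 14/19)
obs 3: x=-3/2 → posterior Normal(0, 14/25)
obs 4: x=-9 → posterior Normal(-54/31, 14/31)
obs 5: x=5 → posterior Normal(-24/37, 14/37)
obs 6: x=-7/2 → posterior Normal(-45/43, 14/43)
obs 7: x=3/2 → posterior Normal(-36/49, 2/7)
obs 8: x=9 → posterior Normal(18/55, 14/55)
obs 9: x=-1 → posterior Normal(12/61, 14/61)
obs 10: x=-2 → posterior Normal(0, 14/67)

mu_0=0, tau_0^2=14/67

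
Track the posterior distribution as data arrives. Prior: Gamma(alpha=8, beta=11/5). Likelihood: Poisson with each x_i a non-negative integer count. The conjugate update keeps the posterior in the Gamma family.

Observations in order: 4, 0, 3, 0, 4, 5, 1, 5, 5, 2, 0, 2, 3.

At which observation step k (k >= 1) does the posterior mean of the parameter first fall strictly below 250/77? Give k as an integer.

k = 2

obs 1: x=4 → posterior Gamma(12, 16/5)
obs 2: x=0 → posterior Gamma(12, 21/5)
obs 3: x=3 → posterior Gamma(15, 26/5)
obs 4: x=0 → posterior Gamma(15, 31/5)
obs 5: x=4 → posterior Gamma(19, 36/5)
obs 6: x=5 → posterior Gamma(24, 41/5)
obs 7: x=1 → posterior Gamma(25, 46/5)
obs 8: x=5 → posterior Gamma(30, 51/5)
obs 9: x=5 → posterior Gamma(35, 56/5)
obs 10: x=2 → posterior Gamma(37, 61/5)
obs 11: x=0 → posterior Gamma(37, 66/5)
obs 12: x=2 → posterior Gamma(39, 71/5)
obs 13: x=3 → posterior Gamma(42, 76/5)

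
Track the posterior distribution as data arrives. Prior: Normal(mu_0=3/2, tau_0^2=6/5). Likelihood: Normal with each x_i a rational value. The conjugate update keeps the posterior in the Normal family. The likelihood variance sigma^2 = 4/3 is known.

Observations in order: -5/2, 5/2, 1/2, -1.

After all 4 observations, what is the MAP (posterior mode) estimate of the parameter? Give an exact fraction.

obs 1: x=-5/2 → posterior Normal(-15/38, 12/19)
obs 2: x=5/2 → posterior Normal(15/28, 3/7)
obs 3: x=1/2 → posterior Normal(39/74, 12/37)
obs 4: x=-1 → posterior Normal(21/92, 6/23)

21/92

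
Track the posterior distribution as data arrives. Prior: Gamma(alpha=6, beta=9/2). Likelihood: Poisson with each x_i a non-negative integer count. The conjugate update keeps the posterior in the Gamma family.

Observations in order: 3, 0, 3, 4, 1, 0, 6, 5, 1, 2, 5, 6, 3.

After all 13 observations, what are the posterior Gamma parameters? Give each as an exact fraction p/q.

obs 1: x=3 → posterior Gamma(9, 11/2)
obs 2: x=0 → posterior Gamma(9, 13/2)
obs 3: x=3 → posterior Gamma(12, 15/2)
obs 4: x=4 → posterior Gamma(16, 17/2)
obs 5: x=1 → posterior Gamma(17, 19/2)
obs 6: x=0 → posterior Gamma(17, 21/2)
obs 7: x=6 → posterior Gamma(23, 23/2)
obs 8: x=5 → posterior Gamma(28, 25/2)
obs 9: x=1 → posterior Gamma(29, 27/2)
obs 10: x=2 → posterior Gamma(31, 29/2)
obs 11: x=5 → posterior Gamma(36, 31/2)
obs 12: x=6 → posterior Gamma(42, 33/2)
obs 13: x=3 → posterior Gamma(45, 35/2)

alpha=45, beta=35/2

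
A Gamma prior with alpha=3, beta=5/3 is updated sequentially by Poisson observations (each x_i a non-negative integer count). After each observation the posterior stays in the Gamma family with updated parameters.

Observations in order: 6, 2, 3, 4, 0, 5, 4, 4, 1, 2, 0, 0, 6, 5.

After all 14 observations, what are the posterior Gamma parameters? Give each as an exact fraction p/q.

alpha=45, beta=47/3

obs 1: x=6 → posterior Gamma(9, 8/3)
obs 2: x=2 → posterior Gamma(11, 11/3)
obs 3: x=3 → posterior Gamma(14, 14/3)
obs 4: x=4 → posterior Gamma(18, 17/3)
obs 5: x=0 → posterior Gamma(18, 20/3)
obs 6: x=5 → posterior Gamma(23, 23/3)
obs 7: x=4 → posterior Gamma(27, 26/3)
obs 8: x=4 → posterior Gamma(31, 29/3)
obs 9: x=1 → posterior Gamma(32, 32/3)
obs 10: x=2 → posterior Gamma(34, 35/3)
obs 11: x=0 → posterior Gamma(34, 38/3)
obs 12: x=0 → posterior Gamma(34, 41/3)
obs 13: x=6 → posterior Gamma(40, 44/3)
obs 14: x=5 → posterior Gamma(45, 47/3)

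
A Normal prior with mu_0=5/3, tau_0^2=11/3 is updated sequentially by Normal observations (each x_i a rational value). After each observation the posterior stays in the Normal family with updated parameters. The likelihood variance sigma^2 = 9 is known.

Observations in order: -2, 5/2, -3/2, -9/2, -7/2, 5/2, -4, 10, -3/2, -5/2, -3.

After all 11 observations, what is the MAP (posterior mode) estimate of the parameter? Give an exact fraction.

obs 1: x=-2 → posterior Normal(23/38, 99/38)
obs 2: x=5/2 → posterior Normal(101/98, 99/49)
obs 3: x=-3/2 → posterior Normal(17/30, 33/20)
obs 4: x=-9/2 → posterior Normal(-31/142, 99/71)
obs 5: x=-7/2 → posterior Normal(-27/41, 99/82)
obs 6: x=5/2 → posterior Normal(-53/186, 33/31)
obs 7: x=-4 → posterior Normal(-141/208, 99/104)
obs 8: x=10 → posterior Normal(79/230, 99/115)
obs 9: x=-3/2 → posterior Normal(23/126, 11/14)
obs 10: x=-5/2 → posterior Normal(-9/274, 99/137)
obs 11: x=-3 → posterior Normal(-75/296, 99/148)

-75/296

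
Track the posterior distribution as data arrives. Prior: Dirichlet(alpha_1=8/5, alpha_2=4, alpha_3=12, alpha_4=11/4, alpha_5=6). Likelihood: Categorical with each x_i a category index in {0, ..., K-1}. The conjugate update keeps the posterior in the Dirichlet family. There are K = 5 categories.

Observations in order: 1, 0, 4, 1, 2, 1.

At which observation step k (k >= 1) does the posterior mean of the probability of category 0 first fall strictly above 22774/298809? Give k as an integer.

k = 2

obs 1: x=1 → posterior Dirichlet(8/5, 5, 12, 11/4, 6)
obs 2: x=0 → posterior Dirichlet(13/5, 5, 12, 11/4, 6)
obs 3: x=4 → posterior Dirichlet(13/5, 5, 12, 11/4, 7)
obs 4: x=1 → posterior Dirichlet(13/5, 6, 12, 11/4, 7)
obs 5: x=2 → posterior Dirichlet(13/5, 6, 13, 11/4, 7)
obs 6: x=1 → posterior Dirichlet(13/5, 7, 13, 11/4, 7)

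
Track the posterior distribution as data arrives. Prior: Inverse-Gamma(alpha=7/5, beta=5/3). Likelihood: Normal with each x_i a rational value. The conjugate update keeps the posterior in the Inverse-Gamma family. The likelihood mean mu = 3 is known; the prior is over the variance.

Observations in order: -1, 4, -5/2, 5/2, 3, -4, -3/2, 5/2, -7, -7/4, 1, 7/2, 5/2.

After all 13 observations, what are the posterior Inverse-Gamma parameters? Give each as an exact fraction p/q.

alpha=79/10, beta=11875/96

obs 1: x=-1 → posterior Inverse-Gamma(19/10, 29/3)
obs 2: x=4 → posterior Inverse-Gamma(12/5, 61/6)
obs 3: x=-5/2 → posterior Inverse-Gamma(29/10, 607/24)
obs 4: x=5/2 → posterior Inverse-Gamma(17/5, 305/12)
obs 5: x=3 → posterior Inverse-Gamma(39/10, 305/12)
obs 6: x=-4 → posterior Inverse-Gamma(22/5, 599/12)
obs 7: x=-3/2 → posterior Inverse-Gamma(49/10, 1441/24)
obs 8: x=5/2 → posterior Inverse-Gamma(27/5, 361/6)
obs 9: x=-7 → posterior Inverse-Gamma(59/10, 661/6)
obs 10: x=-7/4 → posterior Inverse-Gamma(32/5, 11659/96)
obs 11: x=1 → posterior Inverse-Gamma(69/10, 11851/96)
obs 12: x=7/2 → posterior Inverse-Gamma(37/5, 11863/96)
obs 13: x=5/2 → posterior Inverse-Gamma(79/10, 11875/96)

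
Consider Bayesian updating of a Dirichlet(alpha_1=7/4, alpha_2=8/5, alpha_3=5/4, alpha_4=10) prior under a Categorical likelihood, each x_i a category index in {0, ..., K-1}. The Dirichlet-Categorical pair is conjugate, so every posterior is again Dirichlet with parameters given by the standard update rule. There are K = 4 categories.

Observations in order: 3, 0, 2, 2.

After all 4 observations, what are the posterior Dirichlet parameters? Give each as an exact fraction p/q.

obs 1: x=3 → posterior Dirichlet(7/4, 8/5, 5/4, 11)
obs 2: x=0 → posterior Dirichlet(11/4, 8/5, 5/4, 11)
obs 3: x=2 → posterior Dirichlet(11/4, 8/5, 9/4, 11)
obs 4: x=2 → posterior Dirichlet(11/4, 8/5, 13/4, 11)

alpha_1=11/4, alpha_2=8/5, alpha_3=13/4, alpha_4=11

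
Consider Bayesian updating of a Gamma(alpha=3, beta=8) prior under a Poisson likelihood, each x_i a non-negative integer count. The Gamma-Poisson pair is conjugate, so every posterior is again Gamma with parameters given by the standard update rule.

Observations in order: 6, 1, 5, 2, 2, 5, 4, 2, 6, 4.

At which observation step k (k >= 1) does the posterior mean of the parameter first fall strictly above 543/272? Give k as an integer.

k = 9

obs 1: x=6 → posterior Gamma(9, 9)
obs 2: x=1 → posterior Gamma(10, 10)
obs 3: x=5 → posterior Gamma(15, 11)
obs 4: x=2 → posterior Gamma(17, 12)
obs 5: x=2 → posterior Gamma(19, 13)
obs 6: x=5 → posterior Gamma(24, 14)
obs 7: x=4 → posterior Gamma(28, 15)
obs 8: x=2 → posterior Gamma(30, 16)
obs 9: x=6 → posterior Gamma(36, 17)
obs 10: x=4 → posterior Gamma(40, 18)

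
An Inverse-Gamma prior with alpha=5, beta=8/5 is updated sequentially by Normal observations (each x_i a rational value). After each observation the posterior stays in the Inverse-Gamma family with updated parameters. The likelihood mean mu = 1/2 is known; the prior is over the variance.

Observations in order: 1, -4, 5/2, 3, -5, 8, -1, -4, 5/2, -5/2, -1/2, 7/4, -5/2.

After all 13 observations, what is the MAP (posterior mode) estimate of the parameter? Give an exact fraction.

obs 1: x=1 → posterior Inverse-Gamma(11/2, 69/40)
obs 2: x=-4 → posterior Inverse-Gamma(6, 237/20)
obs 3: x=5/2 → posterior Inverse-Gamma(13/2, 277/20)
obs 4: x=3 → posterior Inverse-Gamma(7, 679/40)
obs 5: x=-5 → posterior Inverse-Gamma(15/2, 321/10)
obs 6: x=8 → posterior Inverse-Gamma(8, 2409/40)
obs 7: x=-1 → posterior Inverse-Gamma(17/2, 1227/20)
obs 8: x=-4 → posterior Inverse-Gamma(9, 2859/40)
obs 9: x=5/2 → posterior Inverse-Gamma(19/2, 2939/40)
obs 10: x=-5/2 → posterior Inverse-Gamma(10, 3119/40)
obs 11: x=-1/2 → posterior Inverse-Gamma(21/2, 3139/40)
obs 12: x=7/4 → posterior Inverse-Gamma(11, 12681/160)
obs 13: x=-5/2 → posterior Inverse-Gamma(23/2, 13401/160)

13401/2000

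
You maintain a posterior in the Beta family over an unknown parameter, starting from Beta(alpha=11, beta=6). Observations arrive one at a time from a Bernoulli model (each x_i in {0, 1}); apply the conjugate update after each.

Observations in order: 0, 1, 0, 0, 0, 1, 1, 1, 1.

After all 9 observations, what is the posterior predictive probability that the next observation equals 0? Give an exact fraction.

obs 1: x=0 → posterior Beta(11, 7)
obs 2: x=1 → posterior Beta(12, 7)
obs 3: x=0 → posterior Beta(12, 8)
obs 4: x=0 → posterior Beta(12, 9)
obs 5: x=0 → posterior Beta(12, 10)
obs 6: x=1 → posterior Beta(13, 10)
obs 7: x=1 → posterior Beta(14, 10)
obs 8: x=1 → posterior Beta(15, 10)
obs 9: x=1 → posterior Beta(16, 10)

5/13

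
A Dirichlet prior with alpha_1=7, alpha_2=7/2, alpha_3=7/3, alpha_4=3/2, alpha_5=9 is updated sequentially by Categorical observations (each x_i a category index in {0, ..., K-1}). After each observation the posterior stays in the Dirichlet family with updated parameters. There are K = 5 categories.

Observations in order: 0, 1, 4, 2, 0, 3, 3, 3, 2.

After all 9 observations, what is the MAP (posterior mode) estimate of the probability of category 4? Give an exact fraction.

27/82

obs 1: x=0 → posterior Dirichlet(8, 7/2, 7/3, 3/2, 9)
obs 2: x=1 → posterior Dirichlet(8, 9/2, 7/3, 3/2, 9)
obs 3: x=4 → posterior Dirichlet(8, 9/2, 7/3, 3/2, 10)
obs 4: x=2 → posterior Dirichlet(8, 9/2, 10/3, 3/2, 10)
obs 5: x=0 → posterior Dirichlet(9, 9/2, 10/3, 3/2, 10)
obs 6: x=3 → posterior Dirichlet(9, 9/2, 10/3, 5/2, 10)
obs 7: x=3 → posterior Dirichlet(9, 9/2, 10/3, 7/2, 10)
obs 8: x=3 → posterior Dirichlet(9, 9/2, 10/3, 9/2, 10)
obs 9: x=2 → posterior Dirichlet(9, 9/2, 13/3, 9/2, 10)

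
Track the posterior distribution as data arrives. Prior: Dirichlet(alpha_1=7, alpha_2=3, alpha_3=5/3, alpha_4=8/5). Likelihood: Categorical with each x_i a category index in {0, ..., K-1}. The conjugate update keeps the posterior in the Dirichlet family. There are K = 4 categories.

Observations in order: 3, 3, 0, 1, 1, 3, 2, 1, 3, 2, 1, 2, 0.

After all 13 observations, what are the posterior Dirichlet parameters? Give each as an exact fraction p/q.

obs 1: x=3 → posterior Dirichlet(7, 3, 5/3, 13/5)
obs 2: x=3 → posterior Dirichlet(7, 3, 5/3, 18/5)
obs 3: x=0 → posterior Dirichlet(8, 3, 5/3, 18/5)
obs 4: x=1 → posterior Dirichlet(8, 4, 5/3, 18/5)
obs 5: x=1 → posterior Dirichlet(8, 5, 5/3, 18/5)
obs 6: x=3 → posterior Dirichlet(8, 5, 5/3, 23/5)
obs 7: x=2 → posterior Dirichlet(8, 5, 8/3, 23/5)
obs 8: x=1 → posterior Dirichlet(8, 6, 8/3, 23/5)
obs 9: x=3 → posterior Dirichlet(8, 6, 8/3, 28/5)
obs 10: x=2 → posterior Dirichlet(8, 6, 11/3, 28/5)
obs 11: x=1 → posterior Dirichlet(8, 7, 11/3, 28/5)
obs 12: x=2 → posterior Dirichlet(8, 7, 14/3, 28/5)
obs 13: x=0 → posterior Dirichlet(9, 7, 14/3, 28/5)

alpha_1=9, alpha_2=7, alpha_3=14/3, alpha_4=28/5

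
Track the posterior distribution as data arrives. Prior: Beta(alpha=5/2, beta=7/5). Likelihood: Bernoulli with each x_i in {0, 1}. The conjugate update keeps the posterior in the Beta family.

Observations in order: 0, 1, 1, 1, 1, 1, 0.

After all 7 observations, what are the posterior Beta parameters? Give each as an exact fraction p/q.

obs 1: x=0 → posterior Beta(5/2, 12/5)
obs 2: x=1 → posterior Beta(7/2, 12/5)
obs 3: x=1 → posterior Beta(9/2, 12/5)
obs 4: x=1 → posterior Beta(11/2, 12/5)
obs 5: x=1 → posterior Beta(13/2, 12/5)
obs 6: x=1 → posterior Beta(15/2, 12/5)
obs 7: x=0 → posterior Beta(15/2, 17/5)

alpha=15/2, beta=17/5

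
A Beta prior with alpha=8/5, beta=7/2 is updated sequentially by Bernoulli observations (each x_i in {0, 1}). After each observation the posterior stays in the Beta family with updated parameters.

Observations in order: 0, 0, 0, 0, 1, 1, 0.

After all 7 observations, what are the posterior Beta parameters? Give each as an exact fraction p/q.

obs 1: x=0 → posterior Beta(8/5, 9/2)
obs 2: x=0 → posterior Beta(8/5, 11/2)
obs 3: x=0 → posterior Beta(8/5, 13/2)
obs 4: x=0 → posterior Beta(8/5, 15/2)
obs 5: x=1 → posterior Beta(13/5, 15/2)
obs 6: x=1 → posterior Beta(18/5, 15/2)
obs 7: x=0 → posterior Beta(18/5, 17/2)

alpha=18/5, beta=17/2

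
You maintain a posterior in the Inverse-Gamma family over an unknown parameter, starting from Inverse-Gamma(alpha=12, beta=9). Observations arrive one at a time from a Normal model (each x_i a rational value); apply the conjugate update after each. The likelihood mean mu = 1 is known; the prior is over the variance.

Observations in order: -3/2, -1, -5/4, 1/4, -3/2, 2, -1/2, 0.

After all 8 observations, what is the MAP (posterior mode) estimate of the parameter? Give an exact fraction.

355/272

obs 1: x=-3/2 → posterior Inverse-Gamma(25/2, 97/8)
obs 2: x=-1 → posterior Inverse-Gamma(13, 113/8)
obs 3: x=-5/4 → posterior Inverse-Gamma(27/2, 533/32)
obs 4: x=1/4 → posterior Inverse-Gamma(14, 271/16)
obs 5: x=-3/2 → posterior Inverse-Gamma(29/2, 321/16)
obs 6: x=2 → posterior Inverse-Gamma(15, 329/16)
obs 7: x=-1/2 → posterior Inverse-Gamma(31/2, 347/16)
obs 8: x=0 → posterior Inverse-Gamma(16, 355/16)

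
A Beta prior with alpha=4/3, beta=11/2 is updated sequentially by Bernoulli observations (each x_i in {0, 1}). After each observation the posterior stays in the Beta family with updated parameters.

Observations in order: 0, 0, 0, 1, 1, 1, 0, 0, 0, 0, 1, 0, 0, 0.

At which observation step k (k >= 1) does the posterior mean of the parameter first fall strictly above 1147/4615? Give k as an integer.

k = 5

obs 1: x=0 → posterior Beta(4/3, 13/2)
obs 2: x=0 → posterior Beta(4/3, 15/2)
obs 3: x=0 → posterior Beta(4/3, 17/2)
obs 4: x=1 → posterior Beta(7/3, 17/2)
obs 5: x=1 → posterior Beta(10/3, 17/2)
obs 6: x=1 → posterior Beta(13/3, 17/2)
obs 7: x=0 → posterior Beta(13/3, 19/2)
obs 8: x=0 → posterior Beta(13/3, 21/2)
obs 9: x=0 → posterior Beta(13/3, 23/2)
obs 10: x=0 → posterior Beta(13/3, 25/2)
obs 11: x=1 → posterior Beta(16/3, 25/2)
obs 12: x=0 → posterior Beta(16/3, 27/2)
obs 13: x=0 → posterior Beta(16/3, 29/2)
obs 14: x=0 → posterior Beta(16/3, 31/2)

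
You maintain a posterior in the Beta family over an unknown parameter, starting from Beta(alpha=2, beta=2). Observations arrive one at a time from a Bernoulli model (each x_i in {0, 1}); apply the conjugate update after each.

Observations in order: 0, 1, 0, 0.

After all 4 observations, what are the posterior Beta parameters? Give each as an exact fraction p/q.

alpha=3, beta=5

obs 1: x=0 → posterior Beta(2, 3)
obs 2: x=1 → posterior Beta(3, 3)
obs 3: x=0 → posterior Beta(3, 4)
obs 4: x=0 → posterior Beta(3, 5)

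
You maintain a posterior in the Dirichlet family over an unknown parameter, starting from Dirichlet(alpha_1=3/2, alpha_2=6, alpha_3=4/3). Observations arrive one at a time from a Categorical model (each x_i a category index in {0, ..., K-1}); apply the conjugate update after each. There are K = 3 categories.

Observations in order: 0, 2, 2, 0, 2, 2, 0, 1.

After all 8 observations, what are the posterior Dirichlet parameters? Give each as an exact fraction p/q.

alpha_1=9/2, alpha_2=7, alpha_3=16/3

obs 1: x=0 → posterior Dirichlet(5/2, 6, 4/3)
obs 2: x=2 → posterior Dirichlet(5/2, 6, 7/3)
obs 3: x=2 → posterior Dirichlet(5/2, 6, 10/3)
obs 4: x=0 → posterior Dirichlet(7/2, 6, 10/3)
obs 5: x=2 → posterior Dirichlet(7/2, 6, 13/3)
obs 6: x=2 → posterior Dirichlet(7/2, 6, 16/3)
obs 7: x=0 → posterior Dirichlet(9/2, 6, 16/3)
obs 8: x=1 → posterior Dirichlet(9/2, 7, 16/3)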